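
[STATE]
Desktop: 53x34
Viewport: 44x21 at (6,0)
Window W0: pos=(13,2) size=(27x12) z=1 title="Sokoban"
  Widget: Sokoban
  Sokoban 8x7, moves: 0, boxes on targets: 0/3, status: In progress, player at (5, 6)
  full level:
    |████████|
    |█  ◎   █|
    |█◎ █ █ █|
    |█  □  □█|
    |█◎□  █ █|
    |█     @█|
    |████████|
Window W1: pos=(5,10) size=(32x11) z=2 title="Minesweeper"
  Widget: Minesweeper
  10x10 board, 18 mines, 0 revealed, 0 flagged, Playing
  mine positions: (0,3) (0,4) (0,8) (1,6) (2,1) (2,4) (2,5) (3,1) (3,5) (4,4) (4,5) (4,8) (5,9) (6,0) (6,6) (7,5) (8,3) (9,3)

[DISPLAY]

                                            
                                            
       ┏━━━━━━━━━━━━━━━━━━━━━━━━━┓          
       ┃ Sokoban                 ┃          
       ┠─────────────────────────┨          
       ┃████████                 ┃          
       ┃█  ◎   █                 ┃          
       ┃█◎ █ █ █                 ┃          
       ┃█  □  □█                 ┃          
       ┃█◎□  █ █                 ┃          
━━━━━━━━━━━━━━━━━━━━━━━━━━━━━━┓  ┃          
 Minesweeper                  ┃  ┃          
──────────────────────────────┨  ┃          
■■■■■■■■■■                    ┃━━┛          
■■■■■■■■■■                    ┃             
■■■■■■■■■■                    ┃             
■■■■■■■■■■                    ┃             
■■■■■■■■■■                    ┃             
■■■■■■■■■■                    ┃             
■■■■■■■■■■                    ┃             
━━━━━━━━━━━━━━━━━━━━━━━━━━━━━━┛             


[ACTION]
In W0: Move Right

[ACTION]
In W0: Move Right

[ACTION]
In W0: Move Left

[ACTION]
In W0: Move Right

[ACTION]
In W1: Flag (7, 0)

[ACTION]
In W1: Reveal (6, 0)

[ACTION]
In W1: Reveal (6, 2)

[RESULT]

                                            
                                            
       ┏━━━━━━━━━━━━━━━━━━━━━━━━━┓          
       ┃ Sokoban                 ┃          
       ┠─────────────────────────┨          
       ┃████████                 ┃          
       ┃█  ◎   █                 ┃          
       ┃█◎ █ █ █                 ┃          
       ┃█  □  □█                 ┃          
       ┃█◎□  █ █                 ┃          
━━━━━━━━━━━━━━━━━━━━━━━━━━━━━━┓  ┃          
 Minesweeper                  ┃  ┃          
──────────────────────────────┨  ┃          
■■■✹✹■■■✹■                    ┃━━┛          
■■■■■■✹■■■                    ┃             
■✹■■✹✹■■■■                    ┃             
■✹■■■✹■■■■                    ┃             
■■■■✹✹■■✹■                    ┃             
■■■■■■■■■✹                    ┃             
✹■■■■■✹■■■                    ┃             
━━━━━━━━━━━━━━━━━━━━━━━━━━━━━━┛             


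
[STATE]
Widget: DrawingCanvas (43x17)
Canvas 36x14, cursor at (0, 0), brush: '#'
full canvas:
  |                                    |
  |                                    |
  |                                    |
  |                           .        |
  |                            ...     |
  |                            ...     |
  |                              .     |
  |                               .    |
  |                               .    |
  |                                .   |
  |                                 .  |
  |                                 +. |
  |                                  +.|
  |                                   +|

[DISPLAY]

+                                          
                                           
                                           
                           .               
                            ...            
                            ...            
                              .            
                               .           
                               .           
                                .          
                                 .         
                                 +.        
                                  +.       
                                   +       
                                           
                                           
                                           


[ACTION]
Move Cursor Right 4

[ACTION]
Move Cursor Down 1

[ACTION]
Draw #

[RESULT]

                                           
    #                                      
                                           
                           .               
                            ...            
                            ...            
                              .            
                               .           
                               .           
                                .          
                                 .         
                                 +.        
                                  +.       
                                   +       
                                           
                                           
                                           


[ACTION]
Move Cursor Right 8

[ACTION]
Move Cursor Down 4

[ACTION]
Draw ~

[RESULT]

                                           
    #                                      
                                           
                           .               
                            ...            
            ~               ...            
                              .            
                               .           
                               .           
                                .          
                                 .         
                                 +.        
                                  +.       
                                   +       
                                           
                                           
                                           


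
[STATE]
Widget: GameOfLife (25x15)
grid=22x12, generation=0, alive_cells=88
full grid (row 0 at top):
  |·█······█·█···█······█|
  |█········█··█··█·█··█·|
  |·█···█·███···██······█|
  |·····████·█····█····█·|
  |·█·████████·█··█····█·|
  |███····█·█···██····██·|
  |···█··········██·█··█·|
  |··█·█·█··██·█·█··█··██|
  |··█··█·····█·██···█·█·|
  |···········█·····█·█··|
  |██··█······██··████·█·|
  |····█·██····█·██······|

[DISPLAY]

Gen: 0                   
·█······█·█···█······█   
█········█··█··█·█··█·   
·█···█·███···██······█   
·····████·█····█····█·   
·█·████████·█··█····█·   
███····█·█···██····██·   
···█··········██·█··█·   
··█·█·█··██·█·█··█··██   
··█··█·····█·██···█·█·   
···········█·····█·█··   
██··█······██··████·█·   
····█·██····█·██······   
                         
                         


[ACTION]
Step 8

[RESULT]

Gen: 8                   
······················   
··█·····██············   
·███···██·█······██···   
█···█···█·██····█··██·   
██·█·██··███·····██··█   
·█···██···········█···   
·····██············███   
··············██······   
····█········█·█······   
··█·█·······██·█··██··   
··█·█·······██·····█··   
···█············█·█···   
                         
                         


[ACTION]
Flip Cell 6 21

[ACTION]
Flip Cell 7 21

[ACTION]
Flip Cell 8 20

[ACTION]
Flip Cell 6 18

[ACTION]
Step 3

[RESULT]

Gen: 11                  
··█····██·············   
·██····██·█······██···   
██···███···█·····██·█·   
·█·███··█··█····█·····   
··██·███···█····███···   
··████·██·█······█····   
·█············██████··   
····█········█··█·█··█   
·············█····█···   
······█········█·████·   
···█·█········█·█·····   
····█·················   
                         
                         


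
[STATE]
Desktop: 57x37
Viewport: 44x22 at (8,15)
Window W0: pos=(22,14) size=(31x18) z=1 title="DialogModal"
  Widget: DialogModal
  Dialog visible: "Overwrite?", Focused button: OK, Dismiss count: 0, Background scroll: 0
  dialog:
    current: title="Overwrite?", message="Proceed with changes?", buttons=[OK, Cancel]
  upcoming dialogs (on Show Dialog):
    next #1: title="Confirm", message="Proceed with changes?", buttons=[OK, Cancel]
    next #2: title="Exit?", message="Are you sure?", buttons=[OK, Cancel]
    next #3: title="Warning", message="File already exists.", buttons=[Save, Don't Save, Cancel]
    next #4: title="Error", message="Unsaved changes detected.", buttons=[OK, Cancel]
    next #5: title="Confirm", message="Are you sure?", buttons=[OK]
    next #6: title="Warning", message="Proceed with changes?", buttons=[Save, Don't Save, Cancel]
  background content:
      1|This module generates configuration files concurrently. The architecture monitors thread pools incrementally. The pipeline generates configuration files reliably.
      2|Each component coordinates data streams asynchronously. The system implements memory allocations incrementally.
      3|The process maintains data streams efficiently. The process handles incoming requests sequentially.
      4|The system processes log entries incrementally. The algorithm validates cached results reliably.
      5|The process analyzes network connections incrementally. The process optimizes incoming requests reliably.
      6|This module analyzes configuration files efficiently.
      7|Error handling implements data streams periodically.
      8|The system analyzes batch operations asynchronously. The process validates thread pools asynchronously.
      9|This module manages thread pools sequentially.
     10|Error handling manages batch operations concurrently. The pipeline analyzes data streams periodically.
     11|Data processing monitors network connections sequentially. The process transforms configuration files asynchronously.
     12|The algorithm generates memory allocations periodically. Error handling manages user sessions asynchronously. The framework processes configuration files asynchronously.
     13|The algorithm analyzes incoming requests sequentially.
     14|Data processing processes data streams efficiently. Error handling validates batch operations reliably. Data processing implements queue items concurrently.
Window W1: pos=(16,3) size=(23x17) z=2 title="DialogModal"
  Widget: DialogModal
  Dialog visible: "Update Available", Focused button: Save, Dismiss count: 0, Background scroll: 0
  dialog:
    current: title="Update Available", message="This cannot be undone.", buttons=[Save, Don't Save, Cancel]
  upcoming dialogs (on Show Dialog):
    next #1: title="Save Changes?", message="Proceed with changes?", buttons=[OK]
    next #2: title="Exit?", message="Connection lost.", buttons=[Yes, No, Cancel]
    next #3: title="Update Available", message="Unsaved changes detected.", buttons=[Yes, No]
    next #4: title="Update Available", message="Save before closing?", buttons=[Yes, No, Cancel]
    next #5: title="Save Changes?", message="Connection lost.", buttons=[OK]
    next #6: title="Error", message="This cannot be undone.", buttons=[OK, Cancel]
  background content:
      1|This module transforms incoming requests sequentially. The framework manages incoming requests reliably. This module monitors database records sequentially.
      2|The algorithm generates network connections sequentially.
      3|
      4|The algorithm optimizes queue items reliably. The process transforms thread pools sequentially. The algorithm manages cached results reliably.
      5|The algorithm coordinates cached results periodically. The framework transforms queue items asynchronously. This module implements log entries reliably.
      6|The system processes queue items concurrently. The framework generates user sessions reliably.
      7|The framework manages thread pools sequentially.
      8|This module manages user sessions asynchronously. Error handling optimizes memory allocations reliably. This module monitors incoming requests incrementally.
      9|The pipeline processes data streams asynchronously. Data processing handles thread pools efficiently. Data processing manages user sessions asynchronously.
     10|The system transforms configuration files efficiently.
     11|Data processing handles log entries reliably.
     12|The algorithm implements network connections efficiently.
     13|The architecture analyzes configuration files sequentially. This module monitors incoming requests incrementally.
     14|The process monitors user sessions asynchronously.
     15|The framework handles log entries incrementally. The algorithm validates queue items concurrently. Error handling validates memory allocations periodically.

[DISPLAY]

        ┃The system transforms┃             
        ┃Data processing handl┃─────────────
        ┃The algorithm impleme┃rates configu
        ┃The architecture anal┃oordinates da
        ┗━━━━━━━━━━━━━━━━━━━━━┛tains data st
              ┃The system processes log entr
              ┃Th┌───────────────────────┐k 
              ┃Th│       Overwrite?      │ur
              ┃Er│ Proceed with changes? │at
              ┃Th│     [OK]  Cancel      │pe
              ┃Th└───────────────────────┘po
              ┃Error handling manages batch 
              ┃Data processing monitors netw
              ┃The algorithm generates memor
              ┃The algorithm analyzes incomi
              ┃Data processing processes dat
              ┗━━━━━━━━━━━━━━━━━━━━━━━━━━━━━
                                            
                                            
                                            
                                            
                                            


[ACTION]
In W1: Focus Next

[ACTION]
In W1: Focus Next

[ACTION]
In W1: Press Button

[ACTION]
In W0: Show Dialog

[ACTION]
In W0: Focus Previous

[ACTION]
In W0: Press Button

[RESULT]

        ┃The system transforms┃             
        ┃Data processing handl┃─────────────
        ┃The algorithm impleme┃rates configu
        ┃The architecture anal┃oordinates da
        ┗━━━━━━━━━━━━━━━━━━━━━┛tains data st
              ┃The system processes log entr
              ┃The process analyzes network 
              ┃This module analyzes configur
              ┃Error handling implements dat
              ┃The system analyzes batch ope
              ┃This module manages thread po
              ┃Error handling manages batch 
              ┃Data processing monitors netw
              ┃The algorithm generates memor
              ┃The algorithm analyzes incomi
              ┃Data processing processes dat
              ┗━━━━━━━━━━━━━━━━━━━━━━━━━━━━━
                                            
                                            
                                            
                                            
                                            


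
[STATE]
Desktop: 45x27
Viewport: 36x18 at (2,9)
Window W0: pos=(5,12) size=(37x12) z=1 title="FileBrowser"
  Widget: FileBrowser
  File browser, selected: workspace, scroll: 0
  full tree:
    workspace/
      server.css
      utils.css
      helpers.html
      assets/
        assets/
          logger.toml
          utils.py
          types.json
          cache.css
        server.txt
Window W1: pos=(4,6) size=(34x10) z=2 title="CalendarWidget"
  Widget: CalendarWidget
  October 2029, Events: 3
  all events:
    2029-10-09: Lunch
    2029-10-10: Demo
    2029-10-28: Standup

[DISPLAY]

  ┃          October 2029          ┃
  ┃Mo Tu We Th Fr Sa Su            ┃
  ┃ 1  2  3  4  5  6  7            ┃
  ┃ 8  9* 10* 11 12 13 14          ┃
  ┃15 16 17 18 19 20 21            ┃
  ┃22 23 24 25 26 27 28*           ┃
  ┗━━━━━━━━━━━━━━━━━━━━━━━━━━━━━━━━┛
   ┃    server.css                  
   ┃    utils.css                   
   ┃    helpers.html                
   ┃    [+] assets/                 
   ┃                                
   ┃                                
   ┃                                
   ┗━━━━━━━━━━━━━━━━━━━━━━━━━━━━━━━━
                                    
                                    
                                    


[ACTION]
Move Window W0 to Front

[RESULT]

  ┃          October 2029          ┃
  ┃Mo Tu We Th Fr Sa Su            ┃
  ┃ 1  2  3  4  5  6  7            ┃
  ┃┏━━━━━━━━━━━━━━━━━━━━━━━━━━━━━━━━
  ┃┃ FileBrowser                    
  ┃┠────────────────────────────────
  ┗┃> [-] workspace/                
   ┃    server.css                  
   ┃    utils.css                   
   ┃    helpers.html                
   ┃    [+] assets/                 
   ┃                                
   ┃                                
   ┃                                
   ┗━━━━━━━━━━━━━━━━━━━━━━━━━━━━━━━━
                                    
                                    
                                    


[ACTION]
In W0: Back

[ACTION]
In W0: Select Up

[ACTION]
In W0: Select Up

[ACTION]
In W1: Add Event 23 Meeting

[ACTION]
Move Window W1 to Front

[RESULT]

  ┃          October 2029          ┃
  ┃Mo Tu We Th Fr Sa Su            ┃
  ┃ 1  2  3  4  5  6  7            ┃
  ┃ 8  9* 10* 11 12 13 14          ┃
  ┃15 16 17 18 19 20 21            ┃
  ┃22 23* 24 25 26 27 28*          ┃
  ┗━━━━━━━━━━━━━━━━━━━━━━━━━━━━━━━━┛
   ┃    server.css                  
   ┃    utils.css                   
   ┃    helpers.html                
   ┃    [+] assets/                 
   ┃                                
   ┃                                
   ┃                                
   ┗━━━━━━━━━━━━━━━━━━━━━━━━━━━━━━━━
                                    
                                    
                                    


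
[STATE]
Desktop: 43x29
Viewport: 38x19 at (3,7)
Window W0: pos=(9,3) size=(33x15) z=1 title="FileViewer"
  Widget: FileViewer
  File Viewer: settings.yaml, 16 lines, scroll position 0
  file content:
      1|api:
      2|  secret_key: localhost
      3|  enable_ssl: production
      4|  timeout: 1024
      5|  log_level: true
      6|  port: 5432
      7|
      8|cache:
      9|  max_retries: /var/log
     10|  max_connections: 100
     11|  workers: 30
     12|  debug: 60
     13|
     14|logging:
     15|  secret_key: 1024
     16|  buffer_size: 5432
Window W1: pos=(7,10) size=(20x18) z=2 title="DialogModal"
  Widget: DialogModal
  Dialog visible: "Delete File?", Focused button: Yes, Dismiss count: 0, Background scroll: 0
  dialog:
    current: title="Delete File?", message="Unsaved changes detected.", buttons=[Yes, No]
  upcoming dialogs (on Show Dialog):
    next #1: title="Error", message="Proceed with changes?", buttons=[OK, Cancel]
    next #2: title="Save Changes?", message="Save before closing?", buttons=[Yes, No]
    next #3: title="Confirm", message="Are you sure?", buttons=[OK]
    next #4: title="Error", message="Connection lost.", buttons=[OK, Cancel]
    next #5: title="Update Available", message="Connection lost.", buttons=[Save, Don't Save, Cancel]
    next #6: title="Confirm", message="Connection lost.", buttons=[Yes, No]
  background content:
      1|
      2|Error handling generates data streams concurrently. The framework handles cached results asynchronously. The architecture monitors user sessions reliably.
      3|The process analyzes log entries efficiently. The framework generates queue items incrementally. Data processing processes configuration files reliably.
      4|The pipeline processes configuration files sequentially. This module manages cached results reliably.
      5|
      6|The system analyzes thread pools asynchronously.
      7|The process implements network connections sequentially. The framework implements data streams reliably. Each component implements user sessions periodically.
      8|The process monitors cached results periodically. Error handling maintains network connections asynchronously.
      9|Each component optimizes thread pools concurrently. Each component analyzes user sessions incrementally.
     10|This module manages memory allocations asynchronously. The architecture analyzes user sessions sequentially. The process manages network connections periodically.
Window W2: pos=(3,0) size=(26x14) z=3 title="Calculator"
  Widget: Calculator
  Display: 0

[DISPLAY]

┃│ 4 │ 5 │ 6 │ × │       ┃host       █
┃├───┼───┼───┼───┤       ┃ction      ░
┃│ 1 │ 2 │ 3 │ - │       ┃           ░
┃├───┼───┼───┼───┤       ┃           ░
┃│ 0 │ . │ = │ + │       ┃           ░
┃└───┴───┴───┴───┘       ┃           ░
┗━━━━━━━━━━━━━━━━━━━━━━━━┛           ░
    ┃Error handling gen┃ar/log       ░
    ┃The process analyz┃: 100        ░
    ┃The pipeline proce┃             ▼
    ┃  ┌────────────┐  ┃━━━━━━━━━━━━━━
    ┃Th│Delete File?│ze┃              
    ┃Th│Unsaved chan│em┃              
    ┃Th│ [Yes]  No  │to┃              
    ┃Ea└────────────┘pt┃              
    ┃This module manage┃              
    ┃                  ┃              
    ┃                  ┃              
    ┃                  ┃              


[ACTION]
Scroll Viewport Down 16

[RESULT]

┃├───┼───┼───┼───┤       ┃           ░
┃│ 0 │ . │ = │ + │       ┃           ░
┃└───┴───┴───┴───┘       ┃           ░
┗━━━━━━━━━━━━━━━━━━━━━━━━┛           ░
    ┃Error handling gen┃ar/log       ░
    ┃The process analyz┃: 100        ░
    ┃The pipeline proce┃             ▼
    ┃  ┌────────────┐  ┃━━━━━━━━━━━━━━
    ┃Th│Delete File?│ze┃              
    ┃Th│Unsaved chan│em┃              
    ┃Th│ [Yes]  No  │to┃              
    ┃Ea└────────────┘pt┃              
    ┃This module manage┃              
    ┃                  ┃              
    ┃                  ┃              
    ┃                  ┃              
    ┃                  ┃              
    ┗━━━━━━━━━━━━━━━━━━┛              
                                      


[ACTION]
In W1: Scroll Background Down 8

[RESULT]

┃├───┼───┼───┼───┤       ┃           ░
┃│ 0 │ . │ = │ + │       ┃           ░
┃└───┴───┴───┴───┘       ┃           ░
┗━━━━━━━━━━━━━━━━━━━━━━━━┛           ░
    ┃This module manage┃ar/log       ░
    ┃                  ┃: 100        ░
    ┃                  ┃             ▼
    ┃  ┌────────────┐  ┃━━━━━━━━━━━━━━
    ┃  │Delete File?│  ┃              
    ┃  │Unsaved chan│  ┃              
    ┃  │ [Yes]  No  │  ┃              
    ┃  └────────────┘  ┃              
    ┃                  ┃              
    ┃                  ┃              
    ┃                  ┃              
    ┃                  ┃              
    ┃                  ┃              
    ┗━━━━━━━━━━━━━━━━━━┛              
                                      


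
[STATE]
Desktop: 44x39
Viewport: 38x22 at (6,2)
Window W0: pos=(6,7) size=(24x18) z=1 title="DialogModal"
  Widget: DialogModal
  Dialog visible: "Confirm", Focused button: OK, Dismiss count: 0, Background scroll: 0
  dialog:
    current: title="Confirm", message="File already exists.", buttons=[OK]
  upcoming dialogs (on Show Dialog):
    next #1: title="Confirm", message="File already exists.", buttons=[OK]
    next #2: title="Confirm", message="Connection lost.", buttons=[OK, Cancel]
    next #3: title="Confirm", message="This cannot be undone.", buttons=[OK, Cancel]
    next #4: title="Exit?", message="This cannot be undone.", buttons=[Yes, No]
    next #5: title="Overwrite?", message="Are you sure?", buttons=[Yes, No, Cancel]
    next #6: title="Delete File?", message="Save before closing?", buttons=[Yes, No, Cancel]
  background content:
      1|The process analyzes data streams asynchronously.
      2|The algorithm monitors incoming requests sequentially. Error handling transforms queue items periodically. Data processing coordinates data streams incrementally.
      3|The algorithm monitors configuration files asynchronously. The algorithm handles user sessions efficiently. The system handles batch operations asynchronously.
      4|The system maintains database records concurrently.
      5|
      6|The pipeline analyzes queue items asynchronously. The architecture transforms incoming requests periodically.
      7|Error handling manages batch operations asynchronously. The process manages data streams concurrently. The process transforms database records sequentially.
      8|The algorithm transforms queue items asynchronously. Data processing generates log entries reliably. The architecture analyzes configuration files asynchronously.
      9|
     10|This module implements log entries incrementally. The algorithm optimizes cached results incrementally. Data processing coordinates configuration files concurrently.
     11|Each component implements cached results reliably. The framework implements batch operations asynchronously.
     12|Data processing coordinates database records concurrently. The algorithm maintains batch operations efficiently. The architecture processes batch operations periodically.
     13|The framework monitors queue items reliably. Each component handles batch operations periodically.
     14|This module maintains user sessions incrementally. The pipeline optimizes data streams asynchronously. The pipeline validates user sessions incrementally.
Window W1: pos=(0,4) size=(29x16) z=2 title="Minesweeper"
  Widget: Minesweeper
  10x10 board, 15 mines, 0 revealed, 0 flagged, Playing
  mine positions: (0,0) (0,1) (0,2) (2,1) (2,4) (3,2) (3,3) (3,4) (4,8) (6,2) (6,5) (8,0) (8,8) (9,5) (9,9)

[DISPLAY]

                                      
                                      
━━━━━━━━━━━━━━━━━━━━━━┓               
sweeper               ┃               
──────────────────────┨               
■■■■■                 ┃┓              
■■■■■                 ┃┃              
■■■■■                 ┃┨              
■■■■■                 ┃┃              
■■■■■                 ┃┃              
■■■■■                 ┃┃              
■■■■■                 ┃┃              
■■■■■                 ┃┃              
■■■■■                 ┃┃              
■■■■■                 ┃┃              
                      ┃┃              
                      ┃┃              
━━━━━━━━━━━━━━━━━━━━━━┛┃              
┃Each component impleme┃              
┃Data processing coordi┃              
┃The framework monitors┃              
┃This module maintains ┃              


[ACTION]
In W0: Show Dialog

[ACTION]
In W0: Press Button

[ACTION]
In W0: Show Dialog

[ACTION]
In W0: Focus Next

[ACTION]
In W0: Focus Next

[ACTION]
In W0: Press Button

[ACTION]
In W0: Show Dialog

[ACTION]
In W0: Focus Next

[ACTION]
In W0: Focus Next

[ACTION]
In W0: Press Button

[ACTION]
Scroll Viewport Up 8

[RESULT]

                                      
                                      
                                      
                                      
━━━━━━━━━━━━━━━━━━━━━━┓               
sweeper               ┃               
──────────────────────┨               
■■■■■                 ┃┓              
■■■■■                 ┃┃              
■■■■■                 ┃┨              
■■■■■                 ┃┃              
■■■■■                 ┃┃              
■■■■■                 ┃┃              
■■■■■                 ┃┃              
■■■■■                 ┃┃              
■■■■■                 ┃┃              
■■■■■                 ┃┃              
                      ┃┃              
                      ┃┃              
━━━━━━━━━━━━━━━━━━━━━━┛┃              
┃Each component impleme┃              
┃Data processing coordi┃              


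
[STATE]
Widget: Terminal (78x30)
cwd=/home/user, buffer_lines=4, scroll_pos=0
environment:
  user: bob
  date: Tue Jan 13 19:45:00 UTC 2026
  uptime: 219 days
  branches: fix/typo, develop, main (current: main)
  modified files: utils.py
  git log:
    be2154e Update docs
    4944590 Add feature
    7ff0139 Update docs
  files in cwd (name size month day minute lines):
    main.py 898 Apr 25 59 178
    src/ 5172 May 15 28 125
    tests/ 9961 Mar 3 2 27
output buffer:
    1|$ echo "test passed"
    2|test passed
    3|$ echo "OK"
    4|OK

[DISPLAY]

$ echo "test passed"                                                          
test passed                                                                   
$ echo "OK"                                                                   
OK                                                                            
$ █                                                                           
                                                                              
                                                                              
                                                                              
                                                                              
                                                                              
                                                                              
                                                                              
                                                                              
                                                                              
                                                                              
                                                                              
                                                                              
                                                                              
                                                                              
                                                                              
                                                                              
                                                                              
                                                                              
                                                                              
                                                                              
                                                                              
                                                                              
                                                                              
                                                                              
                                                                              


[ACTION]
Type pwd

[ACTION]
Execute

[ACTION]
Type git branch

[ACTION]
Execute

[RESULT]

$ echo "test passed"                                                          
test passed                                                                   
$ echo "OK"                                                                   
OK                                                                            
$ pwd                                                                         
/home/user                                                                    
$ git branch                                                                  
  fix/typo                                                                    
  develop                                                                     
* main                                                                        
$ █                                                                           
                                                                              
                                                                              
                                                                              
                                                                              
                                                                              
                                                                              
                                                                              
                                                                              
                                                                              
                                                                              
                                                                              
                                                                              
                                                                              
                                                                              
                                                                              
                                                                              
                                                                              
                                                                              
                                                                              


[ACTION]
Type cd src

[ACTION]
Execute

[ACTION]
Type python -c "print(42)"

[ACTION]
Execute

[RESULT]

$ echo "test passed"                                                          
test passed                                                                   
$ echo "OK"                                                                   
OK                                                                            
$ pwd                                                                         
/home/user                                                                    
$ git branch                                                                  
  fix/typo                                                                    
  develop                                                                     
* main                                                                        
$ cd src                                                                      
                                                                              
$ python -c "print(42)"                                                       
42                                                                            
$ █                                                                           
                                                                              
                                                                              
                                                                              
                                                                              
                                                                              
                                                                              
                                                                              
                                                                              
                                                                              
                                                                              
                                                                              
                                                                              
                                                                              
                                                                              
                                                                              


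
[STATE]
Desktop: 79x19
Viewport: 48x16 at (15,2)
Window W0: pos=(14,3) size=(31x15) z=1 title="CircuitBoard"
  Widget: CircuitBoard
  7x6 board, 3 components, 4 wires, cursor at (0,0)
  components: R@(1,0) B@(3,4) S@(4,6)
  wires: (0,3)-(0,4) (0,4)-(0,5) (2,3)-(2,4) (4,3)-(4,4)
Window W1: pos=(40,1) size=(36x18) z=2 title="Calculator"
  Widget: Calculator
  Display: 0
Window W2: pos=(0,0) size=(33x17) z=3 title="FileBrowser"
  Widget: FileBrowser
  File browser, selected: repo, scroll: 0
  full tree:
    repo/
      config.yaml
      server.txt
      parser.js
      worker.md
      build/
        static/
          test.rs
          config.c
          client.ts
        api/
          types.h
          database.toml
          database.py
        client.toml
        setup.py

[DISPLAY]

─────────────────┨       ┃ Calculator           
                 ┃━━━━━━━┠──────────────────────
l                ┃       ┃                      
                 ┃───────┃┌───┬───┬───┬───┐     
                 ┃       ┃│ 7 │ 8 │ 9 │ ÷ │     
                 ┃─ · ─ ·┃├───┼───┼───┼───┤     
                 ┃       ┃│ 4 │ 5 │ 6 │ × │     
                 ┃       ┃├───┼───┼───┼───┤     
                 ┃       ┃│ 1 │ 2 │ 3 │ - │     
                 ┃─ ·    ┃├───┼───┼───┼───┤     
                 ┃       ┃│ 0 │ . │ = │ + │     
                 ┃  B    ┃├───┼───┼───┼───┤     
                 ┃       ┃│ C │ MC│ MR│ M+│     
                 ┃─ ·    ┃└───┴───┴───┴───┘     
━━━━━━━━━━━━━━━━━┛       ┃                      
━━━━━━━━━━━━━━━━━━━━━━━━━┃                      


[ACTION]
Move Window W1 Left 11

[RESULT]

─────────────────┨lculator                      
                 ┃──────────────────────────────
l                ┃                              
                 ┃─┬───┬───┬───┐                
                 ┃ │ 8 │ 9 │ ÷ │                
                 ┃─┼───┼───┼───┤                
                 ┃ │ 5 │ 6 │ × │                
                 ┃─┼───┼───┼───┤                
                 ┃ │ 2 │ 3 │ - │                
                 ┃─┼───┼───┼───┤                
                 ┃ │ . │ = │ + │                
                 ┃─┼───┼───┼───┤                
                 ┃ │ MC│ MR│ M+│                
                 ┃─┴───┴───┴───┘                
━━━━━━━━━━━━━━━━━┛                              
━━━━━━━━━━━━━━┃                                 


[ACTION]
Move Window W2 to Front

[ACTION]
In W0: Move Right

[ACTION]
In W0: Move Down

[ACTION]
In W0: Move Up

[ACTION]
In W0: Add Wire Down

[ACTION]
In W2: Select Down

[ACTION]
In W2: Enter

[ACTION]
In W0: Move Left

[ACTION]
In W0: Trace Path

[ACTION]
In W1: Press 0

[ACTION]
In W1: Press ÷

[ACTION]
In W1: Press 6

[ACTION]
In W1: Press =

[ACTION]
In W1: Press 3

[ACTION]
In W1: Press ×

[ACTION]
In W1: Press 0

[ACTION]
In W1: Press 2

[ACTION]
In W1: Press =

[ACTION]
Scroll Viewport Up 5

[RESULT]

━━━━━━━━━━━━━━━━━┓                              
                 ┃━━━━━━━━━━━━━━━━━━━━━━━━━━━━━━
─────────────────┨lculator                      
                 ┃──────────────────────────────
l                ┃                              
                 ┃─┬───┬───┬───┐                
                 ┃ │ 8 │ 9 │ ÷ │                
                 ┃─┼───┼───┼───┤                
                 ┃ │ 5 │ 6 │ × │                
                 ┃─┼───┼───┼───┤                
                 ┃ │ 2 │ 3 │ - │                
                 ┃─┼───┼───┼───┤                
                 ┃ │ . │ = │ + │                
                 ┃─┼───┼───┼───┤                
                 ┃ │ MC│ MR│ M+│                
                 ┃─┴───┴───┴───┘                
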